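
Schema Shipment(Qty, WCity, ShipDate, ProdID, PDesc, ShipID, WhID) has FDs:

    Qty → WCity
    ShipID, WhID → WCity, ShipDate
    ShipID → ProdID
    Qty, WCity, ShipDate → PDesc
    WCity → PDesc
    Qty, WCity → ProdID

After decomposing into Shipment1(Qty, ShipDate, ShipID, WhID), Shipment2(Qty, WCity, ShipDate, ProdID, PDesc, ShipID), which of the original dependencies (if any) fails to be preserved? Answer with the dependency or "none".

Check ShipID, WhID → WCity, ShipDate: no single fragment contains all of {WCity, ShipDate, ShipID, WhID}, and the restricted closure of {ShipID, WhID} across the fragments never reaches {WCity, ShipDate}.
Qty → WCity is preserved.
ShipID → ProdID is preserved.
Qty, WCity, ShipDate → PDesc is preserved.
WCity → PDesc is preserved.
Qty, WCity → ProdID is preserved.

ShipID, WhID → WCity, ShipDate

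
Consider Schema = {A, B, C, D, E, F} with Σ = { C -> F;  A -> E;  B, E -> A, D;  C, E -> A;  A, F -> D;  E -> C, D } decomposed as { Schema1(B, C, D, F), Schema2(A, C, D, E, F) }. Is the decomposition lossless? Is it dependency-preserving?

Lossless test: (C, D, F)⁺ = {C, D, F}, which is a superkey of neither fragment — lossy.
Dependency preservation: B, E → A, D is not contained in any single fragment, but the restricted closure of its left-hand side across the fragments still reaches the right-hand side; the remaining FDs each lie inside some fragment. All dependencies are preserved.

lossy but dependency-preserving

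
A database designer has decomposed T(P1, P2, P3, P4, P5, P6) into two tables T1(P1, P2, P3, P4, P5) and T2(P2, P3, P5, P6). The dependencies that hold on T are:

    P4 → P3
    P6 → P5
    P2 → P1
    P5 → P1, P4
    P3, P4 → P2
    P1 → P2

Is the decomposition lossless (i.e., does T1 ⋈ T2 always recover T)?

Common attributes: T1 ∩ T2 = {P2, P3, P5}.
Closure of {P2, P3, P5}: P2 → P1 applies, adding P1; P5 → P1, P4 applies, adding P4. So (P2, P3, P5)⁺ = {P1, P2, P3, P4, P5}.
This closure contains every attribute of T1, so T1 ∩ T2 → T1. The join is lossless.

Yes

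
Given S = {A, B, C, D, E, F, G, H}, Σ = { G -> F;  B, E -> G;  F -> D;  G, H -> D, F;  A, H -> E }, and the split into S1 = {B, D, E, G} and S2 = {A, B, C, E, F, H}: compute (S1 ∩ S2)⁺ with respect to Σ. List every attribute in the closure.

B, D, E, F, G

S1 ∩ S2 = {B, E}.
B, E → G applies, adding G
G → F applies, adding F
F → D applies, adding D
Closure: {B, D, E, F, G}.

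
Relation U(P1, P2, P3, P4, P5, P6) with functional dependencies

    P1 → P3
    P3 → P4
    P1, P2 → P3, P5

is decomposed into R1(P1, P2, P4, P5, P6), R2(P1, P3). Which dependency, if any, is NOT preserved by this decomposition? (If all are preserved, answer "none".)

P3 → P4

Check P3 → P4: no single fragment contains all of {P3, P4}, and the restricted closure of {P3} across the fragments never reaches {P4}.
P1 → P3 is preserved.
P1, P2 → P3, P5 is preserved.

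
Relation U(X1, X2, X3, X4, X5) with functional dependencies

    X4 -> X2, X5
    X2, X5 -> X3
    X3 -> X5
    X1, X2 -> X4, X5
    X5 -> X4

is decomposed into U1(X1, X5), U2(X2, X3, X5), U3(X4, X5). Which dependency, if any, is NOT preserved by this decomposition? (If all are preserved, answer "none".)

X1, X2 -> X4, X5

Check X1, X2 → X4, X5: no single fragment contains all of {X1, X2, X4, X5}, and the restricted closure of {X1, X2} across the fragments never reaches {X4, X5}.
X4 → X2, X5 is preserved.
X2, X5 → X3 is preserved.
X3 → X5 is preserved.
X5 → X4 is preserved.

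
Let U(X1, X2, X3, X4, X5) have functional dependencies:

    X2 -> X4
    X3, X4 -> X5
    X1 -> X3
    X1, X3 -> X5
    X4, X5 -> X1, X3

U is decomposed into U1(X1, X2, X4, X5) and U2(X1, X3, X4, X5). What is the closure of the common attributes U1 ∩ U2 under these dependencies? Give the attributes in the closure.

X1, X3, X4, X5

U1 ∩ U2 = {X1, X4, X5}.
X1 → X3 applies, adding X3
Closure: {X1, X3, X4, X5}.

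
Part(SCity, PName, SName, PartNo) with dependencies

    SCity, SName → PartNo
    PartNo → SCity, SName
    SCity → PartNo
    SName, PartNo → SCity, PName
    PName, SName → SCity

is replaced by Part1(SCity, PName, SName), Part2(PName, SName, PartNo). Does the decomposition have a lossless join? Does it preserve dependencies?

lossless and dependency-preserving

Lossless test: (PName, SName)⁺ = {SCity, PName, SName, PartNo}, which contains all of one fragment — lossless.
Dependency preservation: SCity, SName → PartNo; PartNo → SCity, SName; SCity → PartNo; SName, PartNo → SCity, PName are not contained in any single fragment, but the restricted closure of each left-hand side across the fragments still reaches the right-hand side; the remaining FDs each lie inside some fragment. All dependencies are preserved.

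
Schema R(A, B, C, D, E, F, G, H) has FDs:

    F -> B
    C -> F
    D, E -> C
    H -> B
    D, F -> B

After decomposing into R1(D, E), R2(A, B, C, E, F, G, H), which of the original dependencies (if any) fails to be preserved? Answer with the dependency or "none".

Check D, E → C: no single fragment contains all of {C, D, E}, and the restricted closure of {D, E} across the fragments never reaches {C}.
F → B is preserved.
C → F is preserved.
H → B is preserved.
D, F → B is preserved.

D, E -> C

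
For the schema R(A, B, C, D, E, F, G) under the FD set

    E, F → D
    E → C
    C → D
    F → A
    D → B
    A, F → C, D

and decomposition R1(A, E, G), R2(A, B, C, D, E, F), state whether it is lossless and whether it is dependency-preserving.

lossy but dependency-preserving

Lossless test: (A, E)⁺ = {A, B, C, D, E}, which is a superkey of neither fragment — lossy.
Dependency preservation: every FD's attributes lie within a single fragment, so each can be enforced locally — preserved.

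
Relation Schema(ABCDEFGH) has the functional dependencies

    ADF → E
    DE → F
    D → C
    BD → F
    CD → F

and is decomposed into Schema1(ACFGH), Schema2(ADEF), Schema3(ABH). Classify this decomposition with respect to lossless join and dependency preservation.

lossy and not dependency-preserving

Lossless test (chase): applying each FD to every pair of rows produces no changes in the tableau, so no row becomes fully distinguished — the join is lossy.
Dependency preservation: the restricted closure of {D} across the fragments never reaches {C}, so D → C cannot be enforced without a join — not preserved.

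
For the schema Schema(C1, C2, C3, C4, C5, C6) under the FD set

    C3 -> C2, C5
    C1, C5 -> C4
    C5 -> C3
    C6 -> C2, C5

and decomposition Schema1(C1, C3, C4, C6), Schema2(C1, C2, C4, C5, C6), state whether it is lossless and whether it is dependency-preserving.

lossless but not dependency-preserving

Lossless test: (C1, C4, C6)⁺ = {C1, C2, C3, C4, C5, C6}, which contains all of one fragment — lossless.
Dependency preservation: the restricted closure of {C3} across the fragments never reaches {C2, C5}, so C3 → C2, C5 cannot be enforced without a join — not preserved.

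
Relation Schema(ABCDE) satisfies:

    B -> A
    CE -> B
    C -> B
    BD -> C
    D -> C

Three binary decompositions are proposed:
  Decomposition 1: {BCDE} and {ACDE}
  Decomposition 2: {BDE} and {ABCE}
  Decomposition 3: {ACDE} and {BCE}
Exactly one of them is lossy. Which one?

Decomposition 2

Decomposition 1: common = {CDE}, closure = {ABCDE} → lossless.
Decomposition 2: common = {BE}, closure = {ABE} → lossy.
Decomposition 3: common = {CE}, closure = {ABCE} → lossless.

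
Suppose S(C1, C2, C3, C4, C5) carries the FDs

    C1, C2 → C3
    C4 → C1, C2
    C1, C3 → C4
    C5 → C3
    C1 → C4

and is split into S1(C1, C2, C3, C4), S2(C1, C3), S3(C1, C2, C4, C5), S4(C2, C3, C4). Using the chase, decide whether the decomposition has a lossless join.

Chase test. Columns are C1, C2, C3, C4, C5; row i has aⱼ where attribute j ∈ Si, else bᵢⱼ.
Initial tableau (one row per fragment):
  row 1: a1 a2 a3 a4 b15
  row 2: a1 b22 a3 b24 b25
  row 3: a1 a2 b33 a4 a5
  row 4: b41 a2 a3 a4 b45
Rows 1 and 3 agree on C1, C2; apply C1, C2→C3 and equate their C3 entries.
Rows 1 and 4 agree on C4; apply C4→C1, C2 and equate their C1, C2 entries.
Rows 1 and 2 agree on C1, C3; apply C1, C3→C4 and equate their C4 entries.
Rows 1 and 2 agree on C4; apply C4→C1, C2 and equate their C1, C2 entries.
Row 3 is now all distinguished symbols — the join is lossless.

Yes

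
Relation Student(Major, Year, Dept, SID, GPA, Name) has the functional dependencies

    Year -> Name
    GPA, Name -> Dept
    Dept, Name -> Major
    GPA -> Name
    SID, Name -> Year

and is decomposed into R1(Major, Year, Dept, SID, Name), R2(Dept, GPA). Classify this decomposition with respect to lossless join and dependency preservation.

lossy and not dependency-preserving

Lossless test: (Dept)⁺ = {Dept}, which is a superkey of neither fragment — lossy.
Dependency preservation: the restricted closure of {GPA} across the fragments never reaches {Name}, so GPA → Name cannot be enforced without a join — not preserved.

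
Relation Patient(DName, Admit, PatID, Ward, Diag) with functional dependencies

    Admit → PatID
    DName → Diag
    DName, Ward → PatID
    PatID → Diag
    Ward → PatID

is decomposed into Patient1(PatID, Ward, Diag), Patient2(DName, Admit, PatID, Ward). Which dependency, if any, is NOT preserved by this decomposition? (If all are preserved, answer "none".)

Check DName → Diag: no single fragment contains all of {DName, Diag}, and the restricted closure of {DName} across the fragments never reaches {Diag}.
Admit → PatID is preserved.
DName, Ward → PatID is preserved.
PatID → Diag is preserved.
Ward → PatID is preserved.

DName → Diag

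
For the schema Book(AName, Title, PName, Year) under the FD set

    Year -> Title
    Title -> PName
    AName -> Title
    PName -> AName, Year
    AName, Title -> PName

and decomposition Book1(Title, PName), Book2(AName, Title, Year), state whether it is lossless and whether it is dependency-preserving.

lossless and dependency-preserving

Lossless test: (Title)⁺ = {AName, Title, PName, Year}, which contains all of one fragment — lossless.
Dependency preservation: PName → AName, Year; AName, Title → PName are not contained in any single fragment, but the restricted closure of each left-hand side across the fragments still reaches the right-hand side; the remaining FDs each lie inside some fragment. All dependencies are preserved.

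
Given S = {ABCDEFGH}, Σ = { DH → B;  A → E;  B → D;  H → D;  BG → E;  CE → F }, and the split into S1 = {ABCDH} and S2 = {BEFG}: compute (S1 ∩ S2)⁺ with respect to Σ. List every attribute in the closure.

S1 ∩ S2 = {B}.
B → D applies, adding D
Closure: {BD}.

BD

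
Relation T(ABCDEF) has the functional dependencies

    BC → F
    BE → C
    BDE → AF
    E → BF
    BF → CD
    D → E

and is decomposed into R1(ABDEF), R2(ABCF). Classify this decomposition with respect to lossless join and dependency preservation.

Lossless test: (ABF)⁺ = {ABCDEF}, which contains all of one fragment — lossless.
Dependency preservation: BE → C; BF → CD are not contained in any single fragment, but the restricted closure of each left-hand side across the fragments still reaches the right-hand side; the remaining FDs each lie inside some fragment. All dependencies are preserved.

lossless and dependency-preserving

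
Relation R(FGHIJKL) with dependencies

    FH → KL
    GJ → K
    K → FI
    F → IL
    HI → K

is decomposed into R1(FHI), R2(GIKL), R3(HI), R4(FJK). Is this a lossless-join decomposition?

No

Chase test. Columns are FGHIJKL; row i has aⱼ where attribute j ∈ Ri, else bᵢⱼ.
Initial tableau (one row per fragment):
  row 1: a1 b12 a3 a4 b15 b16 b17
  row 2: b21 a2 b23 a4 b25 a6 a7
  row 3: b31 b32 a3 a4 b35 b36 b37
  row 4: a1 b42 b43 b44 a5 a6 b47
Rows 2 and 4 agree on K; apply K→FI and equate their FI entries.
Rows 1 and 2 agree on F; apply F→IL and equate their IL entries.
Rows 1 and 4 agree on F; apply F→IL and equate their IL entries.
Rows 1 and 3 agree on HI; apply HI→K and equate their K entries.
Rows 1 and 3 agree on K; apply K→FI and equate their FI entries.
Rows 1 and 3 agree on F; apply F→IL and equate their IL entries.
No row becomes fully distinguished — the join is lossy.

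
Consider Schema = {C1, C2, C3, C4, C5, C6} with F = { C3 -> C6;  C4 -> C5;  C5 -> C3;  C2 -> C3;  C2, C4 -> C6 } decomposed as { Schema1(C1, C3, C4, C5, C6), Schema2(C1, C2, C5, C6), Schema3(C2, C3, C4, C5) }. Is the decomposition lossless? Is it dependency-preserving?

lossy but dependency-preserving

Lossless test (chase): Rows 1 and 3 agree on C3; apply C3→C6 and equate their C6 entries. Rows 1 and 2 agree on C5; apply C5→C3 and equate their C3 entries. No row becomes fully distinguished — the join is lossy.
Dependency preservation: C2, C4 → C6 is not contained in any single fragment, but the restricted closure of its left-hand side across the fragments still reaches the right-hand side; the remaining FDs each lie inside some fragment. All dependencies are preserved.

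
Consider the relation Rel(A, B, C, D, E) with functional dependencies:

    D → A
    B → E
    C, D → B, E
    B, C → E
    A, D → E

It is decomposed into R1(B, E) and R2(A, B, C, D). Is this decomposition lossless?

Common attributes: R1 ∩ R2 = {B}.
Closure of {B}: B → E applies, adding E. So (B)⁺ = {B, E}.
This closure contains every attribute of R1, so R1 ∩ R2 → R1. The join is lossless.

Yes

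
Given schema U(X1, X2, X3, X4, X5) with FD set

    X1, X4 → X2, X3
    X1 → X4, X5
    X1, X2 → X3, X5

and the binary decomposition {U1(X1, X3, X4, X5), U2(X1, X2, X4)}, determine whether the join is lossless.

Common attributes: U1 ∩ U2 = {X1, X4}.
Closure of {X1, X4}: X1, X4 → X2, X3 applies, adding X2, X3; X1 → X4, X5 applies, adding X5. So (X1, X4)⁺ = {X1, X2, X3, X4, X5}.
This closure contains every attribute of U1, so U1 ∩ U2 → U1. The join is lossless.

Yes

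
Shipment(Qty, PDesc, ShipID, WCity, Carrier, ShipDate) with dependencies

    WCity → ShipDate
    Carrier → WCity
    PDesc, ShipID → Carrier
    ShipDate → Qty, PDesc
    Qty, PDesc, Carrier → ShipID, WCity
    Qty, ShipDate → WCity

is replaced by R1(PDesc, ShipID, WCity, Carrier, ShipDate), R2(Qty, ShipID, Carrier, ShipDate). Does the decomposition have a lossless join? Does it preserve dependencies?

Lossless test: (ShipID, Carrier, ShipDate)⁺ = {Qty, PDesc, ShipID, WCity, Carrier, ShipDate}, which contains all of one fragment — lossless.
Dependency preservation: ShipDate → Qty, PDesc; Qty, PDesc, Carrier → ShipID, WCity; Qty, ShipDate → WCity are not contained in any single fragment, but the restricted closure of each left-hand side across the fragments still reaches the right-hand side; the remaining FDs each lie inside some fragment. All dependencies are preserved.

lossless and dependency-preserving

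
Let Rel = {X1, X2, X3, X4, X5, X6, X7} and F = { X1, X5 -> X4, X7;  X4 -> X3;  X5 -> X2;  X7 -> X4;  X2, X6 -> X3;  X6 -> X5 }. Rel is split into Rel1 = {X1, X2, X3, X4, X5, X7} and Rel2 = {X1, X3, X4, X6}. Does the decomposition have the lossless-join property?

Common attributes: Rel1 ∩ Rel2 = {X1, X3, X4}.
No dependency enlarges {X1, X3, X4}, so (X1, X3, X4)⁺ = {X1, X3, X4}.
The closure contains neither all of Rel1 = {X1, X2, X3, X4, X5, X7} nor all of Rel2 = {X1, X3, X4, X6}, so the common attributes are not a superkey of either fragment. The join is lossy.

No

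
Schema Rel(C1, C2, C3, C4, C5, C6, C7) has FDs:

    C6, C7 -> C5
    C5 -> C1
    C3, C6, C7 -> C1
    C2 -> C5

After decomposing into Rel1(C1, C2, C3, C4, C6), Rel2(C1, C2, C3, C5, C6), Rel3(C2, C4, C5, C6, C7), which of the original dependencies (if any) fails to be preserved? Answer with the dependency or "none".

none

C6, C7 → C5 lies within Rel3.
C5 → C1 lies within Rel2.
C3, C6, C7 → C1: restricted closure across fragments reaches C1.
C2 → C5 lies within Rel2.
Every dependency is enforceable on the fragments, so the decomposition is dependency-preserving.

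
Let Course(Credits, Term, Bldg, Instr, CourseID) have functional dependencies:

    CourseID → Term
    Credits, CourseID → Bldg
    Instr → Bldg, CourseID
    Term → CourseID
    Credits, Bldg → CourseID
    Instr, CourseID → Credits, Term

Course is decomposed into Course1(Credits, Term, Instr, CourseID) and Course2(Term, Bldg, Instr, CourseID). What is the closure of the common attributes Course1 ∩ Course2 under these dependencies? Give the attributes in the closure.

Course1 ∩ Course2 = {Term, Instr, CourseID}.
Instr → Bldg, CourseID applies, adding Bldg
Instr, CourseID → Credits, Term applies, adding Credits
Closure: {Credits, Term, Bldg, Instr, CourseID}.

Credits, Term, Bldg, Instr, CourseID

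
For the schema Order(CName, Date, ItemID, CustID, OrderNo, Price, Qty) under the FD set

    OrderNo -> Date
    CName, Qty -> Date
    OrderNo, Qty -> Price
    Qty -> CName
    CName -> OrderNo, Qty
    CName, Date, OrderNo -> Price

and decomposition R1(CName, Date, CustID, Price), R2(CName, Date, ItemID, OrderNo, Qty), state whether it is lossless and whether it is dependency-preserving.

Lossless test: (CName, Date)⁺ = {CName, Date, OrderNo, Price, Qty}, which is a superkey of neither fragment — lossy.
Dependency preservation: OrderNo, Qty → Price; CName, Date, OrderNo → Price are not contained in any single fragment, but the restricted closure of each left-hand side across the fragments still reaches the right-hand side; the remaining FDs each lie inside some fragment. All dependencies are preserved.

lossy but dependency-preserving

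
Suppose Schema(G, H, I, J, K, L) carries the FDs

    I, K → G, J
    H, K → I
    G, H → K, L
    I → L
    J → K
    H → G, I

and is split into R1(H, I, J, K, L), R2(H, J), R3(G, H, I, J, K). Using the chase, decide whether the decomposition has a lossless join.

Yes

Chase test. Columns are G, H, I, J, K, L; row i has aⱼ where attribute j ∈ Ri, else bᵢⱼ.
Initial tableau (one row per fragment):
  row 1: b11 a2 a3 a4 a5 a6
  row 2: b21 a2 b23 a4 b25 b26
  row 3: a1 a2 a3 a4 a5 b36
Rows 1 and 3 agree on I, K; apply I, K→G, J and equate their G, J entries.
Rows 1 and 3 agree on G, H; apply G, H→K, L and equate their K, L entries.
Rows 1 and 2 agree on J; apply J→K and equate their K entries.
Rows 1 and 2 agree on H; apply H→G, I and equate their G, I entries.
Rows 1 and 2 agree on G, H; apply G, H→K, L and equate their K, L entries.
Row 1 is now all distinguished symbols — the join is lossless.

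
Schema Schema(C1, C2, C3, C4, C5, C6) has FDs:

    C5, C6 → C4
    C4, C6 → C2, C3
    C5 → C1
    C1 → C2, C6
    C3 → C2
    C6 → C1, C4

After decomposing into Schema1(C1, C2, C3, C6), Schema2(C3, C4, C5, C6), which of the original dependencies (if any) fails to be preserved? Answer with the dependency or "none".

C5, C6 → C4 lies within Schema2.
C4, C6 → C2, C3: restricted closure across fragments reaches C2, C3.
C5 → C1: restricted closure across fragments reaches C1.
C1 → C2, C6 lies within Schema1.
C3 → C2 lies within Schema1.
C6 → C1, C4: restricted closure across fragments reaches C1, C4.
Every dependency is enforceable on the fragments, so the decomposition is dependency-preserving.

none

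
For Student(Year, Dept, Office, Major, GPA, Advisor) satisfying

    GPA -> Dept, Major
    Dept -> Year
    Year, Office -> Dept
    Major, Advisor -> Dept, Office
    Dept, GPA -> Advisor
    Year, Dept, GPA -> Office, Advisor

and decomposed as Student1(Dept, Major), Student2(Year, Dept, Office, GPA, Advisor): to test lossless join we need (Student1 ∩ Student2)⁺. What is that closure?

Student1 ∩ Student2 = {Dept}.
Dept → Year applies, adding Year
Closure: {Year, Dept}.

Year, Dept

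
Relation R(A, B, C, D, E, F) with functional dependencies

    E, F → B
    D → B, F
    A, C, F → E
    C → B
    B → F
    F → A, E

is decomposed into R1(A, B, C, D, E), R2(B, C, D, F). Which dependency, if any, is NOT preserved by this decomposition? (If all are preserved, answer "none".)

E, F → B: restricted closure across fragments reaches B.
D → B, F lies within R2.
A, C, F → E: restricted closure across fragments reaches E.
C → B lies within R1.
B → F lies within R2.
F → A, E: restricted closure across fragments reaches A, E.
Every dependency is enforceable on the fragments, so the decomposition is dependency-preserving.

none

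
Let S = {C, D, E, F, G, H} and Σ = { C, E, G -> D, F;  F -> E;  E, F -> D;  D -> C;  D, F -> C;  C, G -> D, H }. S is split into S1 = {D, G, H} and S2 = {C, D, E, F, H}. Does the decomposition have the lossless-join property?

Common attributes: S1 ∩ S2 = {D, H}.
Closure of {D, H}: D → C applies, adding C. So (D, H)⁺ = {C, D, H}.
The closure contains neither all of S1 = {D, G, H} nor all of S2 = {C, D, E, F, H}, so the common attributes are not a superkey of either fragment. The join is lossy.

No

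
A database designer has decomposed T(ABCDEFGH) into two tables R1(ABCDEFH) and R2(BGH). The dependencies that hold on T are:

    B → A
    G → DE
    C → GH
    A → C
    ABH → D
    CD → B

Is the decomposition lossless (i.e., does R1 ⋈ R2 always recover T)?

Common attributes: R1 ∩ R2 = {BH}.
Closure of {BH}: B → A applies, adding A; A → C applies, adding C; ABH → D applies, adding D; C → GH applies, adding G; G → DE applies, adding E. So (BH)⁺ = {ABCDEGH}.
This closure contains every attribute of R2, so R1 ∩ R2 → R2. The join is lossless.

Yes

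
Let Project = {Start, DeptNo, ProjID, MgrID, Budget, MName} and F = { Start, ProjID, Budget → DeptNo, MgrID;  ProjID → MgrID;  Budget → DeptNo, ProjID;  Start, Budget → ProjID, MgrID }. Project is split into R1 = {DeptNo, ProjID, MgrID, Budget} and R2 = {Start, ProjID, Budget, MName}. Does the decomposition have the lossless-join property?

Common attributes: R1 ∩ R2 = {ProjID, Budget}.
Closure of {ProjID, Budget}: ProjID → MgrID applies, adding MgrID; Budget → DeptNo, ProjID applies, adding DeptNo. So (ProjID, Budget)⁺ = {DeptNo, ProjID, MgrID, Budget}.
This closure contains every attribute of R1, so R1 ∩ R2 → R1. The join is lossless.

Yes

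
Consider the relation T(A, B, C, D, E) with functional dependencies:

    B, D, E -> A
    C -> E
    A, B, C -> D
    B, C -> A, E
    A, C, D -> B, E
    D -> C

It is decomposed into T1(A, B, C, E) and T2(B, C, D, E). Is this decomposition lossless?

Yes

Common attributes: T1 ∩ T2 = {B, C, E}.
Closure of {B, C, E}: B, C → A, E applies, adding A; A, B, C → D applies, adding D. So (B, C, E)⁺ = {A, B, C, D, E}.
This closure contains every attribute of T1, so T1 ∩ T2 → T1. The join is lossless.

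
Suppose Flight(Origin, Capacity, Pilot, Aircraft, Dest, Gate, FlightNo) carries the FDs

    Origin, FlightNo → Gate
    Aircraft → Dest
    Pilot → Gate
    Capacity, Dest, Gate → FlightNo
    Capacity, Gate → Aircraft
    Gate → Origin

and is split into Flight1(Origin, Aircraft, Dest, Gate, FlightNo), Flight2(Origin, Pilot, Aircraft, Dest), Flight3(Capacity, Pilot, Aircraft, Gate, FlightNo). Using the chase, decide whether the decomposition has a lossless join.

Yes

Chase test. Columns are Origin, Capacity, Pilot, Aircraft, Dest, Gate, FlightNo; row i has aⱼ where attribute j ∈ Flighti, else bᵢⱼ.
Initial tableau (one row per fragment):
  row 1: a1 b12 b13 a4 a5 a6 a7
  row 2: a1 b22 a3 a4 a5 b26 b27
  row 3: b31 a2 a3 a4 b35 a6 a7
Rows 1 and 3 agree on Aircraft; apply Aircraft→Dest and equate their Dest entries.
Rows 2 and 3 agree on Pilot; apply Pilot→Gate and equate their Gate entries.
Rows 1 and 3 agree on Gate; apply Gate→Origin and equate their Origin entries.
Row 3 is now all distinguished symbols — the join is lossless.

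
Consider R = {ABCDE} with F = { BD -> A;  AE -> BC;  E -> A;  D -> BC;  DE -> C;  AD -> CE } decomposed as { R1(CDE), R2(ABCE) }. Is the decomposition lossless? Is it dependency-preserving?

Lossless test: (CE)⁺ = {ABCE}, which contains all of one fragment — lossless.
Dependency preservation: BD → A; D → BC; AD → CE are not contained in any single fragment, but the restricted closure of each left-hand side across the fragments still reaches the right-hand side; the remaining FDs each lie inside some fragment. All dependencies are preserved.

lossless and dependency-preserving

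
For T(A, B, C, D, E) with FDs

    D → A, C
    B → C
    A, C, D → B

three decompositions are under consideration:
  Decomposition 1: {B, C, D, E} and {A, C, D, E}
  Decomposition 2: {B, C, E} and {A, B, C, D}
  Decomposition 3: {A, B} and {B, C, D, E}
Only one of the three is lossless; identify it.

Decomposition 1: common = {C, D, E}, closure = {A, B, C, D, E} → lossless.
Decomposition 2: common = {B, C}, closure = {B, C} → lossy.
Decomposition 3: common = {B}, closure = {B, C} → lossy.

Decomposition 1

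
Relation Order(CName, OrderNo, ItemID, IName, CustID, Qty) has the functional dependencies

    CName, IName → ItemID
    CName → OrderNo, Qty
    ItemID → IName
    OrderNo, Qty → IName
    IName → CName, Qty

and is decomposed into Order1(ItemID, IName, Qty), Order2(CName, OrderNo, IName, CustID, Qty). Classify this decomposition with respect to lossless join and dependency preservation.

lossless and dependency-preserving

Lossless test: (IName, Qty)⁺ = {CName, OrderNo, ItemID, IName, Qty}, which contains all of one fragment — lossless.
Dependency preservation: CName, IName → ItemID is not contained in any single fragment, but the restricted closure of its left-hand side across the fragments still reaches the right-hand side; the remaining FDs each lie inside some fragment. All dependencies are preserved.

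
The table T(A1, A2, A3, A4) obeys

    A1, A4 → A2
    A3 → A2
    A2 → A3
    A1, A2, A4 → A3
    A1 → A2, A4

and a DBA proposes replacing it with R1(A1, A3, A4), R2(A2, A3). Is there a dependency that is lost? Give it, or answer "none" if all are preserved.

A1, A4 → A2: restricted closure across fragments reaches A2.
A3 → A2 lies within R2.
A2 → A3 lies within R2.
A1, A2, A4 → A3: restricted closure across fragments reaches A3.
A1 → A2, A4: restricted closure across fragments reaches A2, A4.
Every dependency is enforceable on the fragments, so the decomposition is dependency-preserving.

none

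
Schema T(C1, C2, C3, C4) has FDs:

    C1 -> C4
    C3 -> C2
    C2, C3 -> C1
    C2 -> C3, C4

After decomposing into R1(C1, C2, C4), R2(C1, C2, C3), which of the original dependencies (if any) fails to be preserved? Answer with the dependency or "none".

C1 → C4 lies within R1.
C3 → C2 lies within R2.
C2, C3 → C1 lies within R2.
C2 → C3, C4: restricted closure across fragments reaches C3, C4.
Every dependency is enforceable on the fragments, so the decomposition is dependency-preserving.

none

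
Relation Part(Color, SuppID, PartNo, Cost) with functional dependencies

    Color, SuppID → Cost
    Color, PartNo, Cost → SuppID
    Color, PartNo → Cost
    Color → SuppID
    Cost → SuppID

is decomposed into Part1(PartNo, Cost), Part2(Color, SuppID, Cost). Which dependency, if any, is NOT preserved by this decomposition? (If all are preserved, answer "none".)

Color, SuppID → Cost lies within Part2.
Color, PartNo, Cost → SuppID: restricted closure across fragments reaches SuppID.
Color, PartNo → Cost: restricted closure across fragments reaches Cost.
Color → SuppID lies within Part2.
Cost → SuppID lies within Part2.
Every dependency is enforceable on the fragments, so the decomposition is dependency-preserving.

none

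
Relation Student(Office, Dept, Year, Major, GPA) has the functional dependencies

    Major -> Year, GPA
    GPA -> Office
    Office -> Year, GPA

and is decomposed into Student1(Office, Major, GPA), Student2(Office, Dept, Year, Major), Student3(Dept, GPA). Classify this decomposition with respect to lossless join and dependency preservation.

Lossless test (chase): Rows 1 and 2 agree on Major; apply Major→Year, GPA and equate their Year, GPA entries. Rows 1 and 3 agree on GPA; apply GPA→Office and equate their Office entries. Rows 1 and 3 agree on Office; apply Office→Year, GPA and equate their Year, GPA entries. Row 2 is now all distinguished symbols — the join is lossless.
Dependency preservation: Major → Year, GPA; Office → Year, GPA are not contained in any single fragment, but the restricted closure of each left-hand side across the fragments still reaches the right-hand side; the remaining FDs each lie inside some fragment. All dependencies are preserved.

lossless and dependency-preserving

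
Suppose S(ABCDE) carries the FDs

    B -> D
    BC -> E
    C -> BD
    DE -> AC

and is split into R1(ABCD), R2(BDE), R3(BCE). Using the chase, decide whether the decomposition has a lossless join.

Yes

Chase test. Columns are ABCDE; row i has aⱼ where attribute j ∈ Ri, else bᵢⱼ.
Initial tableau (one row per fragment):
  row 1: a1 a2 a3 a4 b15
  row 2: b21 a2 b23 a4 a5
  row 3: b31 a2 a3 b34 a5
Rows 1 and 3 agree on B; apply B→D and equate their D entries.
Rows 1 and 3 agree on BC; apply BC→E and equate their E entries.
Rows 1 and 2 agree on DE; apply DE→AC and equate their AC entries.
Rows 1 and 3 agree on DE; apply DE→AC and equate their AC entries.
Row 1 is now all distinguished symbols — the join is lossless.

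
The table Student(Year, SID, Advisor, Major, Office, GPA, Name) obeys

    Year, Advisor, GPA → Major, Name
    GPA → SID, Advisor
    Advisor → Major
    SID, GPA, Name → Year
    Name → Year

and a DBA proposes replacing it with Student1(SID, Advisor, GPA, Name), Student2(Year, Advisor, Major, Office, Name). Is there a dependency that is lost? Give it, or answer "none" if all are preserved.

Year, Advisor, GPA → Major, Name

Check Year, Advisor, GPA → Major, Name: no single fragment contains all of {Year, Advisor, Major, GPA, Name}, and the restricted closure of {Year, Advisor, GPA} across the fragments never reaches {Major, Name}.
GPA → SID, Advisor is preserved.
Advisor → Major is preserved.
SID, GPA, Name → Year is preserved.
Name → Year is preserved.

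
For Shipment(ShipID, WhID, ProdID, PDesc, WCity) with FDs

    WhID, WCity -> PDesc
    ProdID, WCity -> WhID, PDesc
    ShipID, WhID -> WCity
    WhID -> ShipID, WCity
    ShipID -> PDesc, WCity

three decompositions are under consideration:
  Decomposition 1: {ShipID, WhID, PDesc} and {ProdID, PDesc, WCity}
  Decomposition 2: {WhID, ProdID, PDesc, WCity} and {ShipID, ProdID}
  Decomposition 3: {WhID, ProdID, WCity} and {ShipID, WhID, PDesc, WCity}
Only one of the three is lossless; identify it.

Decomposition 3

Decomposition 1: common = {PDesc}, closure = {PDesc} → lossy.
Decomposition 2: common = {ProdID}, closure = {ProdID} → lossy.
Decomposition 3: common = {WhID, WCity}, closure = {ShipID, WhID, PDesc, WCity} → lossless.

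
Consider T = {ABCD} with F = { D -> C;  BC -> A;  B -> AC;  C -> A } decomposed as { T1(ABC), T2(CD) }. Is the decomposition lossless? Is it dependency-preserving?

lossy but dependency-preserving

Lossless test: (C)⁺ = {AC}, which is a superkey of neither fragment — lossy.
Dependency preservation: every FD's attributes lie within a single fragment, so each can be enforced locally — preserved.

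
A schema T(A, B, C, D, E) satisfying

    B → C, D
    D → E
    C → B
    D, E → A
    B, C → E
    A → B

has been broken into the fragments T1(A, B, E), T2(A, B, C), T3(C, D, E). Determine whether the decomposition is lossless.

Chase test. Columns are A, B, C, D, E; row i has aⱼ where attribute j ∈ Ti, else bᵢⱼ.
Initial tableau (one row per fragment):
  row 1: a1 a2 b13 b14 a5
  row 2: a1 a2 a3 b24 b25
  row 3: b31 b32 a3 a4 a5
Rows 1 and 2 agree on B; apply B→C, D and equate their C, D entries.
Rows 1 and 2 agree on D; apply D→E and equate their E entries.
Rows 1 and 3 agree on C; apply C→B and equate their B entries.
Rows 1 and 3 agree on B; apply B→C, D and equate their C, D entries.
Rows 1 and 3 agree on D, E; apply D, E→A and equate their A entries.
Row 1 is now all distinguished symbols — the join is lossless.

Yes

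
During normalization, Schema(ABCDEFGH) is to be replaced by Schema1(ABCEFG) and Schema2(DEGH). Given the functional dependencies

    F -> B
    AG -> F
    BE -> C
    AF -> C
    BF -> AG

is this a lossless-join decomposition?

No

Common attributes: Schema1 ∩ Schema2 = {EG}.
No dependency enlarges {EG}, so (EG)⁺ = {EG}.
The closure contains neither all of Schema1 = {ABCEFG} nor all of Schema2 = {DEGH}, so the common attributes are not a superkey of either fragment. The join is lossy.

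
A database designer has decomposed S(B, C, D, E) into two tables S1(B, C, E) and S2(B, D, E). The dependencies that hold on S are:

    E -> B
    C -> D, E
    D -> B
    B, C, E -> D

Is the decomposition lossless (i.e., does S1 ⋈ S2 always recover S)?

Common attributes: S1 ∩ S2 = {B, E}.
No dependency enlarges {B, E}, so (B, E)⁺ = {B, E}.
The closure contains neither all of S1 = {B, C, E} nor all of S2 = {B, D, E}, so the common attributes are not a superkey of either fragment. The join is lossy.

No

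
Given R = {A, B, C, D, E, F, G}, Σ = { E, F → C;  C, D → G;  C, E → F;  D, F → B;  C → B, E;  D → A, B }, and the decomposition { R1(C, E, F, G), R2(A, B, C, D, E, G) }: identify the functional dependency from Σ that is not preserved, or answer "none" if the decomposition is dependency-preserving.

E, F → C lies within R1.
C, D → G lies within R2.
C, E → F lies within R1.
D, F → B: restricted closure across fragments reaches B.
C → B, E lies within R2.
D → A, B lies within R2.
Every dependency is enforceable on the fragments, so the decomposition is dependency-preserving.

none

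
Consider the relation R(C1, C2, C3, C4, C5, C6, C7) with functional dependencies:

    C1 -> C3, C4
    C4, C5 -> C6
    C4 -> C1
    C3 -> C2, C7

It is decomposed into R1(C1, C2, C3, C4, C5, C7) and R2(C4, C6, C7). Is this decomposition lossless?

Common attributes: R1 ∩ R2 = {C4, C7}.
Closure of {C4, C7}: C4 → C1 applies, adding C1; C1 → C3, C4 applies, adding C3; C3 → C2, C7 applies, adding C2. So (C4, C7)⁺ = {C1, C2, C3, C4, C7}.
The closure contains neither all of R1 = {C1, C2, C3, C4, C5, C7} nor all of R2 = {C4, C6, C7}, so the common attributes are not a superkey of either fragment. The join is lossy.

No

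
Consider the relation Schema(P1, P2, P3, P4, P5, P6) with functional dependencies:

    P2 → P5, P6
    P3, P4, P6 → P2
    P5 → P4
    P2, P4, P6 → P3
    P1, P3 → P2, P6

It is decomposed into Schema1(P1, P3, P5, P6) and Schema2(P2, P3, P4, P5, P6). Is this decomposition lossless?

Yes

Common attributes: Schema1 ∩ Schema2 = {P3, P5, P6}.
Closure of {P3, P5, P6}: P5 → P4 applies, adding P4; P3, P4, P6 → P2 applies, adding P2. So (P3, P5, P6)⁺ = {P2, P3, P4, P5, P6}.
This closure contains every attribute of Schema2, so Schema1 ∩ Schema2 → Schema2. The join is lossless.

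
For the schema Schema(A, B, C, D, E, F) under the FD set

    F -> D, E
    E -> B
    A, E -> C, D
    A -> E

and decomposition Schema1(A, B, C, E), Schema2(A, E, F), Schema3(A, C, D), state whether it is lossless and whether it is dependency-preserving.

lossless but not dependency-preserving

Lossless test (chase): Rows 1 and 2 agree on E; apply E→B and equate their B entries. Rows 1 and 2 agree on A, E; apply A, E→C, D and equate their C, D entries. Rows 1 and 3 agree on A; apply A→E and equate their E entries. Rows 1 and 3 agree on E; apply E→B and equate their B entries. Rows 1 and 3 agree on A, E; apply A, E→C, D and equate their C, D entries. Row 2 is now all distinguished symbols — the join is lossless.
Dependency preservation: the restricted closure of {F} across the fragments never reaches {D, E}, so F → D, E cannot be enforced without a join — not preserved.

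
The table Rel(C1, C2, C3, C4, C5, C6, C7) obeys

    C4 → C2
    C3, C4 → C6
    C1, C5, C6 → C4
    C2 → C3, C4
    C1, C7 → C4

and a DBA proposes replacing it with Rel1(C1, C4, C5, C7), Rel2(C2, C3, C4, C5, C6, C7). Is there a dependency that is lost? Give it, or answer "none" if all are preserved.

Check C1, C5, C6 → C4: no single fragment contains all of {C1, C4, C5, C6}, and the restricted closure of {C1, C5, C6} across the fragments never reaches {C4}.
C4 → C2 is preserved.
C3, C4 → C6 is preserved.
C2 → C3, C4 is preserved.
C1, C7 → C4 is preserved.

C1, C5, C6 → C4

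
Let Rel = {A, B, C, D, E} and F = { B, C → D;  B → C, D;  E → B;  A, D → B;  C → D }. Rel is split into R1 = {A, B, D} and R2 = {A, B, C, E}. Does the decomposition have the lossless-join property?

Yes

Common attributes: R1 ∩ R2 = {A, B}.
Closure of {A, B}: B → C, D applies, adding C, D. So (A, B)⁺ = {A, B, C, D}.
This closure contains every attribute of R1, so R1 ∩ R2 → R1. The join is lossless.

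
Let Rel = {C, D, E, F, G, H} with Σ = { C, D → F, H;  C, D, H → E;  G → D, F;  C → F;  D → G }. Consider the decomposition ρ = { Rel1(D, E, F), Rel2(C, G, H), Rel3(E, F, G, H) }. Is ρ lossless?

Chase test. Columns are C, D, E, F, G, H; row i has aⱼ where attribute j ∈ Reli, else bᵢⱼ.
Initial tableau (one row per fragment):
  row 1: b11 a2 a3 a4 b15 b16
  row 2: a1 b22 b23 b24 a5 a6
  row 3: b31 b32 a3 a4 a5 a6
Rows 2 and 3 agree on G; apply G→D, F and equate their D, F entries.
No row becomes fully distinguished — the join is lossy.

No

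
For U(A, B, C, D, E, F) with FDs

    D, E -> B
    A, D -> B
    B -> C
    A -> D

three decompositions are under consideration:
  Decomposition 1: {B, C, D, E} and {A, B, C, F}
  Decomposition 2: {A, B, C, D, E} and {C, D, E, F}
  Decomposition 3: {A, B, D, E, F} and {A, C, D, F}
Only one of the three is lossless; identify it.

Decomposition 3

Decomposition 1: common = {B, C}, closure = {B, C} → lossy.
Decomposition 2: common = {C, D, E}, closure = {B, C, D, E} → lossy.
Decomposition 3: common = {A, D, F}, closure = {A, B, C, D, F} → lossless.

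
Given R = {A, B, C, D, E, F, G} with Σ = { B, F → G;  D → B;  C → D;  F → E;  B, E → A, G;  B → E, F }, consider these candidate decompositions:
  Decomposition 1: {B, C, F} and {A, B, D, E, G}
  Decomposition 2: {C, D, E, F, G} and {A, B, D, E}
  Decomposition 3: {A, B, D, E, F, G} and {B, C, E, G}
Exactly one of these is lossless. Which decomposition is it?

Decomposition 2

Decomposition 1: common = {B}, closure = {A, B, E, F, G} → lossy.
Decomposition 2: common = {D, E}, closure = {A, B, D, E, F, G} → lossless.
Decomposition 3: common = {B, E, G}, closure = {A, B, E, F, G} → lossy.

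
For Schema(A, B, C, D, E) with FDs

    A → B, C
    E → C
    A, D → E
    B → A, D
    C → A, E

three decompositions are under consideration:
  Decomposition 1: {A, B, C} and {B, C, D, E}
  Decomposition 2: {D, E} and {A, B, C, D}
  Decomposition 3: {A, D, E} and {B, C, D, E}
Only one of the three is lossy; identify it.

Decomposition 2

Decomposition 1: common = {B, C}, closure = {A, B, C, D, E} → lossless.
Decomposition 2: common = {D}, closure = {D} → lossy.
Decomposition 3: common = {D, E}, closure = {A, B, C, D, E} → lossless.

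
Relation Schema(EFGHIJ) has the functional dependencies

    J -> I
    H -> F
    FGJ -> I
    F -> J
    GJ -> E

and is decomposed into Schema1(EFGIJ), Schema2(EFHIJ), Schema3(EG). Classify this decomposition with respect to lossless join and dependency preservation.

Lossless test (chase): applying each FD to every pair of rows produces no changes in the tableau, so no row becomes fully distinguished — the join is lossy.
Dependency preservation: every FD's attributes lie within a single fragment, so each can be enforced locally — preserved.

lossy but dependency-preserving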